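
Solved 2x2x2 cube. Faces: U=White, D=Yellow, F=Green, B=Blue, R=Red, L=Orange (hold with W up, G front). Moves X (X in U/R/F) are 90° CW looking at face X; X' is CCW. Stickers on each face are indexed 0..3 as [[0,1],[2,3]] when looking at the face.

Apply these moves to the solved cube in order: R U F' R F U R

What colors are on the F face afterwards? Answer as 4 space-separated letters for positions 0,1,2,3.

Answer: W Y B O

Derivation:
After move 1 (R): R=RRRR U=WGWG F=GYGY D=YBYB B=WBWB
After move 2 (U): U=WWGG F=RRGY R=WBRR B=OOWB L=GYOO
After move 3 (F'): F=RYRG U=WWWR R=BBYR D=YOYB L=GGOG
After move 4 (R): R=YBRB U=WYWG F=RORB D=YWYO B=ROWB
After move 5 (F): F=RRBO U=WYGG R=WBGB D=RYYO L=GYOW
After move 6 (U): U=GWGY F=WBBO R=ROGB B=GYWB L=RROW
After move 7 (R): R=GRBO U=GBGO F=WYBO D=RWYG B=YYWB
Query: F face = WYBO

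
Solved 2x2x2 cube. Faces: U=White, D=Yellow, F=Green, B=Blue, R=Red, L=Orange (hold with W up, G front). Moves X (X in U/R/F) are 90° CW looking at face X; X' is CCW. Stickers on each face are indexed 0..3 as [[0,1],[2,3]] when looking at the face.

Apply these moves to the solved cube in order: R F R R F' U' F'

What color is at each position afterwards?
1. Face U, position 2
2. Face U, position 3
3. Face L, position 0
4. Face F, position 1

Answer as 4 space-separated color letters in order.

After move 1 (R): R=RRRR U=WGWG F=GYGY D=YBYB B=WBWB
After move 2 (F): F=GGYY U=WGOO R=WRGR D=RRYB L=OYOB
After move 3 (R): R=GWRR U=WGOY F=GRYB D=RWYW B=OBGB
After move 4 (R): R=RGRW U=WROB F=GWYW D=RGYO B=YBGB
After move 5 (F'): F=WWGY U=WRRR R=GGRW D=YBYO L=OBOO
After move 6 (U'): U=RRWR F=OBGY R=WWRW B=GGGB L=YBOO
After move 7 (F'): F=BYOG U=RRWR R=BWYW D=BOYO L=YROW
Query 1: U[2] = W
Query 2: U[3] = R
Query 3: L[0] = Y
Query 4: F[1] = Y

Answer: W R Y Y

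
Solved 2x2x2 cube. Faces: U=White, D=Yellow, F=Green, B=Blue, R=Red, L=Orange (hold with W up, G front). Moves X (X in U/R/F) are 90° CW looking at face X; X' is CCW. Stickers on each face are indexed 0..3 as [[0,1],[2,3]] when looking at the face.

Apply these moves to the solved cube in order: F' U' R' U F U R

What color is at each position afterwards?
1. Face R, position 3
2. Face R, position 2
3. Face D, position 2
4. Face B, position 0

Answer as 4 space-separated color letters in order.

After move 1 (F'): F=GGGG U=WWRR R=YRYR D=OOYY L=OWOW
After move 2 (U'): U=WRWR F=OWGG R=GGYR B=YRBB L=BBOW
After move 3 (R'): R=GRGY U=WBWY F=ORGR D=OWYG B=YROB
After move 4 (U): U=WWYB F=GRGR R=YRGY B=BBOB L=OROW
After move 5 (F): F=GGRR U=WWWR R=YRBY D=GYYG L=OOOW
After move 6 (U): U=WWRW F=YRRR R=BBBY B=OOOB L=GGOW
After move 7 (R): R=BBYB U=WRRR F=YYRG D=GOYO B=WOWB
Query 1: R[3] = B
Query 2: R[2] = Y
Query 3: D[2] = Y
Query 4: B[0] = W

Answer: B Y Y W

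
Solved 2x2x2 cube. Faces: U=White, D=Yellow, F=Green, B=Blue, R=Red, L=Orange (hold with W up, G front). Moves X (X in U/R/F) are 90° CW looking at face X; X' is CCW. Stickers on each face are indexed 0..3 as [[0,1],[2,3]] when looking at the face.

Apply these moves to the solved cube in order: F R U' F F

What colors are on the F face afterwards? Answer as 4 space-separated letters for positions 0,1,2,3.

Answer: Y G Y O

Derivation:
After move 1 (F): F=GGGG U=WWOO R=WRWR D=RRYY L=OYOY
After move 2 (R): R=WWRR U=WGOG F=GRGY D=RBYB B=OBWB
After move 3 (U'): U=GGWO F=OYGY R=GRRR B=WWWB L=OBOY
After move 4 (F): F=GOYY U=GGYB R=WROR D=RGYB L=OROB
After move 5 (F): F=YGYO U=GGBR R=YRBR D=OWYB L=OROG
Query: F face = YGYO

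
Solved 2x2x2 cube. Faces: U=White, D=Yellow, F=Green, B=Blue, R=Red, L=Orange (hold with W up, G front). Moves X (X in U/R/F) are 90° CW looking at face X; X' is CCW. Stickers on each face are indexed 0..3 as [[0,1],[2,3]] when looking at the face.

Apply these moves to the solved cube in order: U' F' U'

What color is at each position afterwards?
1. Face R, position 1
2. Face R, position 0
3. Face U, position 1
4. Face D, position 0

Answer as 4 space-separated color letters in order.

After move 1 (U'): U=WWWW F=OOGG R=GGRR B=RRBB L=BBOO
After move 2 (F'): F=OGOG U=WWGR R=YGYR D=BOYY L=BWOW
After move 3 (U'): U=WRWG F=BWOG R=OGYR B=YGBB L=RROW
Query 1: R[1] = G
Query 2: R[0] = O
Query 3: U[1] = R
Query 4: D[0] = B

Answer: G O R B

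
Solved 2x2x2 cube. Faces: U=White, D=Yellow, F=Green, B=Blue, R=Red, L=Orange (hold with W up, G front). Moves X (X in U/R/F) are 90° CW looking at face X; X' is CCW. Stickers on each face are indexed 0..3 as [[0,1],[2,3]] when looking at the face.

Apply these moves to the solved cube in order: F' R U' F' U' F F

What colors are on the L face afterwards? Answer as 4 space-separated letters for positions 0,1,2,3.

Answer: Y O O W

Derivation:
After move 1 (F'): F=GGGG U=WWRR R=YRYR D=OOYY L=OWOW
After move 2 (R): R=YYRR U=WGRG F=GOGY D=OBYB B=RBWB
After move 3 (U'): U=GGWR F=OWGY R=GORR B=YYWB L=RBOW
After move 4 (F'): F=WYOG U=GGGR R=BOOR D=BWYB L=RROW
After move 5 (U'): U=GRGG F=RROG R=WYOR B=BOWB L=YYOW
After move 6 (F): F=ORGR U=GRWY R=GYGR D=OWYB L=YBOW
After move 7 (F): F=GORR U=GRWB R=WYYR D=GGYB L=YOOW
Query: L face = YOOW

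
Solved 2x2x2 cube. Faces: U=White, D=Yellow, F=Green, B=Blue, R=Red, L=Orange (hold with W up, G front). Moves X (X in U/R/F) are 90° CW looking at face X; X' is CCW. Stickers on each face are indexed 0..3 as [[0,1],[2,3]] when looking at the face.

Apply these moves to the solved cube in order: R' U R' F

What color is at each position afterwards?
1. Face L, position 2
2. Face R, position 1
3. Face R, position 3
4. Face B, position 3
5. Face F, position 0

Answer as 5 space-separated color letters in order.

After move 1 (R'): R=RRRR U=WBWB F=GWGW D=YGYG B=YBYB
After move 2 (U): U=WWBB F=RRGW R=YBRR B=OOYB L=GWOO
After move 3 (R'): R=BRYR U=WYBO F=RWGB D=YRYW B=GOGB
After move 4 (F): F=GRBW U=WYOW R=BROR D=YBYW L=GYOR
Query 1: L[2] = O
Query 2: R[1] = R
Query 3: R[3] = R
Query 4: B[3] = B
Query 5: F[0] = G

Answer: O R R B G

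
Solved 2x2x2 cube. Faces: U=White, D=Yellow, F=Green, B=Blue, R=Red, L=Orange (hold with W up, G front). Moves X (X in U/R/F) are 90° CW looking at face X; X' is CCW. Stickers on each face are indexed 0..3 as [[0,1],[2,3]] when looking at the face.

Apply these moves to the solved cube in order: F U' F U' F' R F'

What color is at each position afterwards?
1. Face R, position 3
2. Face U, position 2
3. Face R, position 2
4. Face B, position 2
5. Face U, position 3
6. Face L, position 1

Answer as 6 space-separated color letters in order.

After move 1 (F): F=GGGG U=WWOO R=WRWR D=RRYY L=OYOY
After move 2 (U'): U=WOWO F=OYGG R=GGWR B=WRBB L=BBOY
After move 3 (F): F=GOGY U=WOYB R=WGOR D=WGYY L=BROR
After move 4 (U'): U=OBWY F=BRGY R=GOOR B=WGBB L=WROR
After move 5 (F'): F=RYBG U=OBGO R=GOWR D=RRYY L=WYOW
After move 6 (R): R=WGRO U=OYGG F=RRBY D=RBYW B=OGBB
After move 7 (F'): F=RYRB U=OYWR R=BGRO D=YWYW L=WGOG
Query 1: R[3] = O
Query 2: U[2] = W
Query 3: R[2] = R
Query 4: B[2] = B
Query 5: U[3] = R
Query 6: L[1] = G

Answer: O W R B R G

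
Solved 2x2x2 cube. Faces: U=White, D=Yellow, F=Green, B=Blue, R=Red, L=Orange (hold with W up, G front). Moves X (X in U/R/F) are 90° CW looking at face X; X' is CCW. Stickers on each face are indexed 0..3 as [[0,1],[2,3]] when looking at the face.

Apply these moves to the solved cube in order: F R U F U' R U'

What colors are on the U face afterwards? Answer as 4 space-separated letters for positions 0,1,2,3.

Answer: R W W O

Derivation:
After move 1 (F): F=GGGG U=WWOO R=WRWR D=RRYY L=OYOY
After move 2 (R): R=WWRR U=WGOG F=GRGY D=RBYB B=OBWB
After move 3 (U): U=OWGG F=WWGY R=OBRR B=OYWB L=GROY
After move 4 (F): F=GWYW U=OWYR R=GBGR D=ROYB L=GROB
After move 5 (U'): U=WROY F=GRYW R=GWGR B=GBWB L=OYOB
After move 6 (R): R=GGRW U=WROW F=GOYB D=RWYG B=YBRB
After move 7 (U'): U=RWWO F=OYYB R=GORW B=GGRB L=YBOB
Query: U face = RWWO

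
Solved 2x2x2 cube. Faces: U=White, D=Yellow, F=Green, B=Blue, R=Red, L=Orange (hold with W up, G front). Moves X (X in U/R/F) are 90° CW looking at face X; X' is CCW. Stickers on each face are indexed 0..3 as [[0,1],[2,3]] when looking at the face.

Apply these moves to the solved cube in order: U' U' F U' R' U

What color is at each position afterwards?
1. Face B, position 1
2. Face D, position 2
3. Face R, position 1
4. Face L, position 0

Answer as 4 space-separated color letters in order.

After move 1 (U'): U=WWWW F=OOGG R=GGRR B=RRBB L=BBOO
After move 2 (U'): U=WWWW F=BBGG R=OORR B=GGBB L=RROO
After move 3 (F): F=GBGB U=WWOR R=WOWR D=ROYY L=RYOY
After move 4 (U'): U=WRWO F=RYGB R=GBWR B=WOBB L=GGOY
After move 5 (R'): R=BRGW U=WBWW F=RRGO D=RYYB B=YOOB
After move 6 (U): U=WWWB F=BRGO R=YOGW B=GGOB L=RROY
Query 1: B[1] = G
Query 2: D[2] = Y
Query 3: R[1] = O
Query 4: L[0] = R

Answer: G Y O R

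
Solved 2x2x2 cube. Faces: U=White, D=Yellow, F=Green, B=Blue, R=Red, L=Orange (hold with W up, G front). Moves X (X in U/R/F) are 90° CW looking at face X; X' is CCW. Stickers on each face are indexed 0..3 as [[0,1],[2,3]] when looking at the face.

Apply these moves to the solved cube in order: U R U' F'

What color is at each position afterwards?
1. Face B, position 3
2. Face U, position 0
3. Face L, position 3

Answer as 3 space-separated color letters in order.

After move 1 (U): U=WWWW F=RRGG R=BBRR B=OOBB L=GGOO
After move 2 (R): R=RBRB U=WRWG F=RYGY D=YBYO B=WOWB
After move 3 (U'): U=RGWW F=GGGY R=RYRB B=RBWB L=WOOO
After move 4 (F'): F=GYGG U=RGRR R=BYYB D=OOYO L=WWOW
Query 1: B[3] = B
Query 2: U[0] = R
Query 3: L[3] = W

Answer: B R W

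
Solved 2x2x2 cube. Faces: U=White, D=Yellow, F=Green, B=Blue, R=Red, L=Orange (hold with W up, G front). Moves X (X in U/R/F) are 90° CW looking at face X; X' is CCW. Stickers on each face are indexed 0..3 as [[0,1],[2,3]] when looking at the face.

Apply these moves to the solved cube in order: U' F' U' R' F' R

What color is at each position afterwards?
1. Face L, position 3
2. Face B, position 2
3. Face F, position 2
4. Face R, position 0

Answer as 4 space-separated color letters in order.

After move 1 (U'): U=WWWW F=OOGG R=GGRR B=RRBB L=BBOO
After move 2 (F'): F=OGOG U=WWGR R=YGYR D=BOYY L=BWOW
After move 3 (U'): U=WRWG F=BWOG R=OGYR B=YGBB L=RROW
After move 4 (R'): R=GROY U=WBWY F=BROG D=BWYG B=YGOB
After move 5 (F'): F=RGBO U=WBGO R=WRBY D=RWYG L=RYOW
After move 6 (R): R=BWYR U=WGGO F=RWBG D=ROYY B=OGBB
Query 1: L[3] = W
Query 2: B[2] = B
Query 3: F[2] = B
Query 4: R[0] = B

Answer: W B B B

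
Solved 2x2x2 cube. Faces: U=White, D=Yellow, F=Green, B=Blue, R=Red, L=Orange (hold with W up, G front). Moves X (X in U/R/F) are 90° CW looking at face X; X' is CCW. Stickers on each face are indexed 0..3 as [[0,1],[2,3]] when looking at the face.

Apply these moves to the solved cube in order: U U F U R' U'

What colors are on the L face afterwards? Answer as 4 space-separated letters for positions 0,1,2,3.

After move 1 (U): U=WWWW F=RRGG R=BBRR B=OOBB L=GGOO
After move 2 (U): U=WWWW F=BBGG R=OORR B=GGBB L=RROO
After move 3 (F): F=GBGB U=WWOR R=WOWR D=ROYY L=RYOY
After move 4 (U): U=OWRW F=WOGB R=GGWR B=RYBB L=GBOY
After move 5 (R'): R=GRGW U=OBRR F=WWGW D=ROYB B=YYOB
After move 6 (U'): U=BROR F=GBGW R=WWGW B=GROB L=YYOY
Query: L face = YYOY

Answer: Y Y O Y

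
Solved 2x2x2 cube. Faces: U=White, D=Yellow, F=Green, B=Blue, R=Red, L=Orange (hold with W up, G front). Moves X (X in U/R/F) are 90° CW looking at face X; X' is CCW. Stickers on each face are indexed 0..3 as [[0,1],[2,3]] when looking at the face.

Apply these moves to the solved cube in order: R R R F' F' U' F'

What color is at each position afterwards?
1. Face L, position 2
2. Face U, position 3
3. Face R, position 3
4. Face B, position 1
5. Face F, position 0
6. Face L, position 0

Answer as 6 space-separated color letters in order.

Answer: O O R R R Y

Derivation:
After move 1 (R): R=RRRR U=WGWG F=GYGY D=YBYB B=WBWB
After move 2 (R): R=RRRR U=WYWY F=GBGB D=YWYW B=GBGB
After move 3 (R): R=RRRR U=WBWB F=GWGW D=YGYG B=YBYB
After move 4 (F'): F=WWGG U=WBRR R=GRYR D=OOYG L=OBOW
After move 5 (F'): F=WGWG U=WBGY R=OROR D=BWYG L=OROR
After move 6 (U'): U=BYWG F=ORWG R=WGOR B=ORYB L=YBOR
After move 7 (F'): F=RGOW U=BYWO R=WGBR D=BRYG L=YGOW
Query 1: L[2] = O
Query 2: U[3] = O
Query 3: R[3] = R
Query 4: B[1] = R
Query 5: F[0] = R
Query 6: L[0] = Y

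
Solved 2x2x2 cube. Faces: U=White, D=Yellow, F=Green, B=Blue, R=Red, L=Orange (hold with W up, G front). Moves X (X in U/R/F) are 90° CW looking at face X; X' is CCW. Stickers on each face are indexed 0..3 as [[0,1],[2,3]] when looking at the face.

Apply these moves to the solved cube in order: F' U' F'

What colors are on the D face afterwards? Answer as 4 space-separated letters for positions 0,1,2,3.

After move 1 (F'): F=GGGG U=WWRR R=YRYR D=OOYY L=OWOW
After move 2 (U'): U=WRWR F=OWGG R=GGYR B=YRBB L=BBOW
After move 3 (F'): F=WGOG U=WRGY R=OGOR D=BWYY L=BROW
Query: D face = BWYY

Answer: B W Y Y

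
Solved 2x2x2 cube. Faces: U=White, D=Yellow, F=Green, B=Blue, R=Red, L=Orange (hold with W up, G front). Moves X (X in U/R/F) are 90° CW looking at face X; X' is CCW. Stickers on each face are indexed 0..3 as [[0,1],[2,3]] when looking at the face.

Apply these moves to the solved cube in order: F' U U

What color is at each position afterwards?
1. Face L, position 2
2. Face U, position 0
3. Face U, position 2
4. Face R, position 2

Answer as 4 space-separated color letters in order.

After move 1 (F'): F=GGGG U=WWRR R=YRYR D=OOYY L=OWOW
After move 2 (U): U=RWRW F=YRGG R=BBYR B=OWBB L=GGOW
After move 3 (U): U=RRWW F=BBGG R=OWYR B=GGBB L=YROW
Query 1: L[2] = O
Query 2: U[0] = R
Query 3: U[2] = W
Query 4: R[2] = Y

Answer: O R W Y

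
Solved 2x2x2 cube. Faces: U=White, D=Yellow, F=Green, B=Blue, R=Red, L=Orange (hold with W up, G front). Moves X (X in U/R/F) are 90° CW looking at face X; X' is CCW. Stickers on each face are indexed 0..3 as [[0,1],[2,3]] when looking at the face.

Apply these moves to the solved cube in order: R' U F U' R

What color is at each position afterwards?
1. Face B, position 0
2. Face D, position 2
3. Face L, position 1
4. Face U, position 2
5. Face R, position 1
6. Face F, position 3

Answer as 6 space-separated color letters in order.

After move 1 (R'): R=RRRR U=WBWB F=GWGW D=YGYG B=YBYB
After move 2 (U): U=WWBB F=RRGW R=YBRR B=OOYB L=GWOO
After move 3 (F): F=GRWR U=WWOW R=BBBR D=RYYG L=GYOG
After move 4 (U'): U=WWWO F=GYWR R=GRBR B=BBYB L=OOOG
After move 5 (R): R=BGRR U=WYWR F=GYWG D=RYYB B=OBWB
Query 1: B[0] = O
Query 2: D[2] = Y
Query 3: L[1] = O
Query 4: U[2] = W
Query 5: R[1] = G
Query 6: F[3] = G

Answer: O Y O W G G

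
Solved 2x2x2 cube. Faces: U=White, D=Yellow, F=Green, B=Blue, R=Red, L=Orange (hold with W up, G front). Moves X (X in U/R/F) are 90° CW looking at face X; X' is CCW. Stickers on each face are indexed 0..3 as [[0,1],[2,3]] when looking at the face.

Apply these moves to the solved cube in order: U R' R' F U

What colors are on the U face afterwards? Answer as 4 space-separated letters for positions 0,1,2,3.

After move 1 (U): U=WWWW F=RRGG R=BBRR B=OOBB L=GGOO
After move 2 (R'): R=BRBR U=WBWO F=RWGW D=YRYG B=YOYB
After move 3 (R'): R=RRBB U=WYWY F=RBGO D=YWYW B=GORB
After move 4 (F): F=GROB U=WYOG R=WRYB D=BRYW L=GYOW
After move 5 (U): U=OWGY F=WROB R=GOYB B=GYRB L=GROW
Query: U face = OWGY

Answer: O W G Y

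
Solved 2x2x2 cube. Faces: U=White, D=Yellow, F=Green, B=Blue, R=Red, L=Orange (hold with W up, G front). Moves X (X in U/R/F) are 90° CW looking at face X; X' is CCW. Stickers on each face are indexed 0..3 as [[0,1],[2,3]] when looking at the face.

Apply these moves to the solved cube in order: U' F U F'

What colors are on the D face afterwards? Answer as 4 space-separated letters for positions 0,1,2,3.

Answer: O Y Y Y

Derivation:
After move 1 (U'): U=WWWW F=OOGG R=GGRR B=RRBB L=BBOO
After move 2 (F): F=GOGO U=WWOB R=WGWR D=RGYY L=BYOY
After move 3 (U): U=OWBW F=WGGO R=RRWR B=BYBB L=GOOY
After move 4 (F'): F=GOWG U=OWRW R=GRRR D=OYYY L=GWOB
Query: D face = OYYY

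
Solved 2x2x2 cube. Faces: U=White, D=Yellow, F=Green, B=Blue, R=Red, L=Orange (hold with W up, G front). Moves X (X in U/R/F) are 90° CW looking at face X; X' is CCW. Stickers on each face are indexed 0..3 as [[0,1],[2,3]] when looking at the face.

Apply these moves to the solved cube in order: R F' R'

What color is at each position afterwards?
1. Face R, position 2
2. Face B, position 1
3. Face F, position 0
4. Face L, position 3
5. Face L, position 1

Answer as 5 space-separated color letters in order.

After move 1 (R): R=RRRR U=WGWG F=GYGY D=YBYB B=WBWB
After move 2 (F'): F=YYGG U=WGRR R=BRYR D=OOYB L=OGOW
After move 3 (R'): R=RRBY U=WWRW F=YGGR D=OYYG B=BBOB
Query 1: R[2] = B
Query 2: B[1] = B
Query 3: F[0] = Y
Query 4: L[3] = W
Query 5: L[1] = G

Answer: B B Y W G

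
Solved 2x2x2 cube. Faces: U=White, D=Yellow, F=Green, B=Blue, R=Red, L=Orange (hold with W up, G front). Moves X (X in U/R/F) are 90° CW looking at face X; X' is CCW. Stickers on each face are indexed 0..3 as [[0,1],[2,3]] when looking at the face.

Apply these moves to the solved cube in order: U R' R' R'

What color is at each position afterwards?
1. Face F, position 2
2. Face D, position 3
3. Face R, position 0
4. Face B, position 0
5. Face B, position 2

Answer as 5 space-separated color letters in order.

After move 1 (U): U=WWWW F=RRGG R=BBRR B=OOBB L=GGOO
After move 2 (R'): R=BRBR U=WBWO F=RWGW D=YRYG B=YOYB
After move 3 (R'): R=RRBB U=WYWY F=RBGO D=YWYW B=GORB
After move 4 (R'): R=RBRB U=WRWG F=RYGY D=YBYO B=WOWB
Query 1: F[2] = G
Query 2: D[3] = O
Query 3: R[0] = R
Query 4: B[0] = W
Query 5: B[2] = W

Answer: G O R W W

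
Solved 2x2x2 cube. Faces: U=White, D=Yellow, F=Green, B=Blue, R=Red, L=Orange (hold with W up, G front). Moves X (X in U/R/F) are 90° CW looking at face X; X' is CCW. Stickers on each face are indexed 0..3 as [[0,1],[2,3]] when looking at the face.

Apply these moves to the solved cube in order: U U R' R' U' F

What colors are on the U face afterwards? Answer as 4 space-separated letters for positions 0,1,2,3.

Answer: Y Y O G

Derivation:
After move 1 (U): U=WWWW F=RRGG R=BBRR B=OOBB L=GGOO
After move 2 (U): U=WWWW F=BBGG R=OORR B=GGBB L=RROO
After move 3 (R'): R=OROR U=WBWG F=BWGW D=YBYG B=YGYB
After move 4 (R'): R=RROO U=WYWY F=BBGG D=YWYW B=GGBB
After move 5 (U'): U=YYWW F=RRGG R=BBOO B=RRBB L=GGOO
After move 6 (F): F=GRGR U=YYOG R=WBWO D=OBYW L=GYOW
Query: U face = YYOG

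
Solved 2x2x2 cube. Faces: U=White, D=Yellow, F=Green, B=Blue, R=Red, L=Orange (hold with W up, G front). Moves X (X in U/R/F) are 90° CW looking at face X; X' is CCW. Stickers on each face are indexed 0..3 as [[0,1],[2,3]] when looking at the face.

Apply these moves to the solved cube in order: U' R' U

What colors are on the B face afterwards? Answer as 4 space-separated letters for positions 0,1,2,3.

Answer: B B Y B

Derivation:
After move 1 (U'): U=WWWW F=OOGG R=GGRR B=RRBB L=BBOO
After move 2 (R'): R=GRGR U=WBWR F=OWGW D=YOYG B=YRYB
After move 3 (U): U=WWRB F=GRGW R=YRGR B=BBYB L=OWOO
Query: B face = BBYB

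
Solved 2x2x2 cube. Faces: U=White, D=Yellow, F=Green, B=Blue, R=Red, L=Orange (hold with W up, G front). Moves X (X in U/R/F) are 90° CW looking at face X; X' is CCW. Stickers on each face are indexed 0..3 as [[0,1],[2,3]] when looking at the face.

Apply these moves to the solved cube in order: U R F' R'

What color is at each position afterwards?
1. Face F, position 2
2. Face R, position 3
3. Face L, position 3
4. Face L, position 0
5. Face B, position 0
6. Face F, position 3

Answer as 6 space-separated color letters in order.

After move 1 (U): U=WWWW F=RRGG R=BBRR B=OOBB L=GGOO
After move 2 (R): R=RBRB U=WRWG F=RYGY D=YBYO B=WOWB
After move 3 (F'): F=YYRG U=WRRR R=BBYB D=GOYO L=GGOW
After move 4 (R'): R=BBBY U=WWRW F=YRRR D=GYYG B=OOOB
Query 1: F[2] = R
Query 2: R[3] = Y
Query 3: L[3] = W
Query 4: L[0] = G
Query 5: B[0] = O
Query 6: F[3] = R

Answer: R Y W G O R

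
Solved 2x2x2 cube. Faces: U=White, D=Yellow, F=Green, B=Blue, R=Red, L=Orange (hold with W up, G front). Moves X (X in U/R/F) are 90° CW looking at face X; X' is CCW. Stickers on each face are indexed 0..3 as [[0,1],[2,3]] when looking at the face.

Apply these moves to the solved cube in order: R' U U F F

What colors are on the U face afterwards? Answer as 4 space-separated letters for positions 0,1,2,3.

Answer: B W G Y

Derivation:
After move 1 (R'): R=RRRR U=WBWB F=GWGW D=YGYG B=YBYB
After move 2 (U): U=WWBB F=RRGW R=YBRR B=OOYB L=GWOO
After move 3 (U): U=BWBW F=YBGW R=OORR B=GWYB L=RROO
After move 4 (F): F=GYWB U=BWOR R=BOWR D=ROYG L=RYOG
After move 5 (F): F=WGBY U=BWGY R=OORR D=WBYG L=RROO
Query: U face = BWGY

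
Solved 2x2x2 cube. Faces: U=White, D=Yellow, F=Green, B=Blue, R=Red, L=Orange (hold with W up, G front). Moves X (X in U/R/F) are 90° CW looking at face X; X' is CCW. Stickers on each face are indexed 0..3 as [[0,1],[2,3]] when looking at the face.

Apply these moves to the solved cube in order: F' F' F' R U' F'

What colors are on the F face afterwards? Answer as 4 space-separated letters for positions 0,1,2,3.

Answer: Y Y O G

Derivation:
After move 1 (F'): F=GGGG U=WWRR R=YRYR D=OOYY L=OWOW
After move 2 (F'): F=GGGG U=WWYY R=OROR D=WWYY L=OROR
After move 3 (F'): F=GGGG U=WWOO R=WRWR D=RRYY L=OYOY
After move 4 (R): R=WWRR U=WGOG F=GRGY D=RBYB B=OBWB
After move 5 (U'): U=GGWO F=OYGY R=GRRR B=WWWB L=OBOY
After move 6 (F'): F=YYOG U=GGGR R=BRRR D=BYYB L=OOOW
Query: F face = YYOG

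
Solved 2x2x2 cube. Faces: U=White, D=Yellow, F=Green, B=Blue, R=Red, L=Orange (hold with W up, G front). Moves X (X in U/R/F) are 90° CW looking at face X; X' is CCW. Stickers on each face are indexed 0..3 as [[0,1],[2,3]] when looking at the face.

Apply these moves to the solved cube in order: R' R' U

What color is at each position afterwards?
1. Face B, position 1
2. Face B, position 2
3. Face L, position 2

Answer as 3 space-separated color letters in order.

Answer: O G O

Derivation:
After move 1 (R'): R=RRRR U=WBWB F=GWGW D=YGYG B=YBYB
After move 2 (R'): R=RRRR U=WYWY F=GBGB D=YWYW B=GBGB
After move 3 (U): U=WWYY F=RRGB R=GBRR B=OOGB L=GBOO
Query 1: B[1] = O
Query 2: B[2] = G
Query 3: L[2] = O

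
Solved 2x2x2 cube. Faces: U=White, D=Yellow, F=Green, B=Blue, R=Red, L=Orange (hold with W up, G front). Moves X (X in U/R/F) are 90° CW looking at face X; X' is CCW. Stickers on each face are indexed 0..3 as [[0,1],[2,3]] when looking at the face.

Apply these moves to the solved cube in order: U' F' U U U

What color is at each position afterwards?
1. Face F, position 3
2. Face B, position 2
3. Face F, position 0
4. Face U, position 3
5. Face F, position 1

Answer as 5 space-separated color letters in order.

After move 1 (U'): U=WWWW F=OOGG R=GGRR B=RRBB L=BBOO
After move 2 (F'): F=OGOG U=WWGR R=YGYR D=BOYY L=BWOW
After move 3 (U): U=GWRW F=YGOG R=RRYR B=BWBB L=OGOW
After move 4 (U): U=RGWW F=RROG R=BWYR B=OGBB L=YGOW
After move 5 (U): U=WRWG F=BWOG R=OGYR B=YGBB L=RROW
Query 1: F[3] = G
Query 2: B[2] = B
Query 3: F[0] = B
Query 4: U[3] = G
Query 5: F[1] = W

Answer: G B B G W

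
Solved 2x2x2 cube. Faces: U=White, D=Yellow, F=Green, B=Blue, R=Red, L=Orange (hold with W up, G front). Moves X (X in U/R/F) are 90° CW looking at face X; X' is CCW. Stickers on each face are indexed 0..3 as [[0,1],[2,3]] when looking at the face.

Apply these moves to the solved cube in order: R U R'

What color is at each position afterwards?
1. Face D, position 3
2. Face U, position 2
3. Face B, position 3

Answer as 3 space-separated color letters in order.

Answer: Y G B

Derivation:
After move 1 (R): R=RRRR U=WGWG F=GYGY D=YBYB B=WBWB
After move 2 (U): U=WWGG F=RRGY R=WBRR B=OOWB L=GYOO
After move 3 (R'): R=BRWR U=WWGO F=RWGG D=YRYY B=BOBB
Query 1: D[3] = Y
Query 2: U[2] = G
Query 3: B[3] = B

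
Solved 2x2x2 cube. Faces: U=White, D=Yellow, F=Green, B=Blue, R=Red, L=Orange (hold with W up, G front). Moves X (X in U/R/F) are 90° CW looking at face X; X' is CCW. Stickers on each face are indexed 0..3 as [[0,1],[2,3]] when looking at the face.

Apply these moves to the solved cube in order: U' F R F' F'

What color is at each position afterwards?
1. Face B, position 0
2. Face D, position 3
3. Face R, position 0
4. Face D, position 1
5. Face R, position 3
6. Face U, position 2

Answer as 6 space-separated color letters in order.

Answer: B R Y O G B

Derivation:
After move 1 (U'): U=WWWW F=OOGG R=GGRR B=RRBB L=BBOO
After move 2 (F): F=GOGO U=WWOB R=WGWR D=RGYY L=BYOY
After move 3 (R): R=WWRG U=WOOO F=GGGY D=RBYR B=BRWB
After move 4 (F'): F=GYGG U=WOWR R=BWRG D=YYYR L=BOOO
After move 5 (F'): F=YGGG U=WOBR R=YWYG D=OOYR L=BROW
Query 1: B[0] = B
Query 2: D[3] = R
Query 3: R[0] = Y
Query 4: D[1] = O
Query 5: R[3] = G
Query 6: U[2] = B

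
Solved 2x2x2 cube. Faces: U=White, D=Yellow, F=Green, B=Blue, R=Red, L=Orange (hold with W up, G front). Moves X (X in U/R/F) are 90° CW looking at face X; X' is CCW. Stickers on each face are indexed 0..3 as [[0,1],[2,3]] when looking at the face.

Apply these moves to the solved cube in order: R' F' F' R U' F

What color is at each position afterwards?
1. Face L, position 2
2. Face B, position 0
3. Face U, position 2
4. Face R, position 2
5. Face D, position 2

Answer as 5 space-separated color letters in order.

After move 1 (R'): R=RRRR U=WBWB F=GWGW D=YGYG B=YBYB
After move 2 (F'): F=WWGG U=WBRR R=GRYR D=OOYG L=OBOW
After move 3 (F'): F=WGWG U=WBGY R=OROR D=BWYG L=OROR
After move 4 (R): R=OORR U=WGGG F=WWWG D=BYYY B=YBBB
After move 5 (U'): U=GGWG F=ORWG R=WWRR B=OOBB L=YBOR
After move 6 (F): F=WOGR U=GGRB R=WWGR D=RWYY L=YBOY
Query 1: L[2] = O
Query 2: B[0] = O
Query 3: U[2] = R
Query 4: R[2] = G
Query 5: D[2] = Y

Answer: O O R G Y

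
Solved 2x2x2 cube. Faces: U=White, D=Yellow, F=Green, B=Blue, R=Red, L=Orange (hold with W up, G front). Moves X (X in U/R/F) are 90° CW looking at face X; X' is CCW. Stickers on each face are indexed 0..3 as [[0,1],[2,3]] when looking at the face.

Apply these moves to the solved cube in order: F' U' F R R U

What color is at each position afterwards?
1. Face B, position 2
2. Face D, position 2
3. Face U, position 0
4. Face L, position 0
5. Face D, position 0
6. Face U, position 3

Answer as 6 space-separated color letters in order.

Answer: O Y W G Y G

Derivation:
After move 1 (F'): F=GGGG U=WWRR R=YRYR D=OOYY L=OWOW
After move 2 (U'): U=WRWR F=OWGG R=GGYR B=YRBB L=BBOW
After move 3 (F): F=GOGW U=WRWB R=WGRR D=YGYY L=BOOO
After move 4 (R): R=RWRG U=WOWW F=GGGY D=YBYY B=BRRB
After move 5 (R): R=RRGW U=WGWY F=GBGY D=YRYB B=WROB
After move 6 (U): U=WWYG F=RRGY R=WRGW B=BOOB L=GBOO
Query 1: B[2] = O
Query 2: D[2] = Y
Query 3: U[0] = W
Query 4: L[0] = G
Query 5: D[0] = Y
Query 6: U[3] = G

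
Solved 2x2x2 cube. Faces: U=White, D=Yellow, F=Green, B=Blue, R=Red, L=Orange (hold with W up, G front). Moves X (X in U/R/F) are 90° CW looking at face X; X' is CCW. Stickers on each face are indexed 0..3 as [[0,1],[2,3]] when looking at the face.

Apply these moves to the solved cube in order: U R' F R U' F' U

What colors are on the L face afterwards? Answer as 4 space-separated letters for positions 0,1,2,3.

Answer: Y G O W

Derivation:
After move 1 (U): U=WWWW F=RRGG R=BBRR B=OOBB L=GGOO
After move 2 (R'): R=BRBR U=WBWO F=RWGW D=YRYG B=YOYB
After move 3 (F): F=GRWW U=WBOG R=WROR D=BBYG L=GYOR
After move 4 (R): R=OWRR U=WROW F=GBWG D=BYYY B=GOBB
After move 5 (U'): U=RWWO F=GYWG R=GBRR B=OWBB L=GOOR
After move 6 (F'): F=YGGW U=RWGR R=YBBR D=ORYY L=GOOW
After move 7 (U): U=GRRW F=YBGW R=OWBR B=GOBB L=YGOW
Query: L face = YGOW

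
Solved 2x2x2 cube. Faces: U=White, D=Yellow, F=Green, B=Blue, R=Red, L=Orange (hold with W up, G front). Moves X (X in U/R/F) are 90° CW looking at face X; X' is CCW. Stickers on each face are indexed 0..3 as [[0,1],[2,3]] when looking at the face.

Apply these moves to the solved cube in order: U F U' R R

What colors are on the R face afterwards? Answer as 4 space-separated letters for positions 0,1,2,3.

After move 1 (U): U=WWWW F=RRGG R=BBRR B=OOBB L=GGOO
After move 2 (F): F=GRGR U=WWOG R=WBWR D=RBYY L=GYOY
After move 3 (U'): U=WGWO F=GYGR R=GRWR B=WBBB L=OOOY
After move 4 (R): R=WGRR U=WYWR F=GBGY D=RBYW B=OBGB
After move 5 (R): R=RWRG U=WBWY F=GBGW D=RGYO B=RBYB
Query: R face = RWRG

Answer: R W R G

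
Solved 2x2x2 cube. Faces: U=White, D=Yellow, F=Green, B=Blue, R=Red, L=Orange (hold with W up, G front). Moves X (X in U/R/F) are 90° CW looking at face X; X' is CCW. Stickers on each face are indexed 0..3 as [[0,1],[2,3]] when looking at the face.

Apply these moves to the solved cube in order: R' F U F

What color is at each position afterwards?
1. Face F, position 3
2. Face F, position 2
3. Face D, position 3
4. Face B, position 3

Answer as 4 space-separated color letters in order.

After move 1 (R'): R=RRRR U=WBWB F=GWGW D=YGYG B=YBYB
After move 2 (F): F=GGWW U=WBOO R=WRBR D=RRYG L=OYOG
After move 3 (U): U=OWOB F=WRWW R=YBBR B=OYYB L=GGOG
After move 4 (F): F=WWWR U=OWGG R=OBBR D=BYYG L=GROR
Query 1: F[3] = R
Query 2: F[2] = W
Query 3: D[3] = G
Query 4: B[3] = B

Answer: R W G B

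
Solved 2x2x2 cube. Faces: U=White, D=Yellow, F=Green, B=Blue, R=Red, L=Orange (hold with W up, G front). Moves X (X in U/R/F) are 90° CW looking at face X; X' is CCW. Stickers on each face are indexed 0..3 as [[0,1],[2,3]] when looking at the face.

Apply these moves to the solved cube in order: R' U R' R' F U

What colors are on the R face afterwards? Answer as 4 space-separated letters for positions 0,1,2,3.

After move 1 (R'): R=RRRR U=WBWB F=GWGW D=YGYG B=YBYB
After move 2 (U): U=WWBB F=RRGW R=YBRR B=OOYB L=GWOO
After move 3 (R'): R=BRYR U=WYBO F=RWGB D=YRYW B=GOGB
After move 4 (R'): R=RRBY U=WGBG F=RYGO D=YWYB B=WORB
After move 5 (F): F=GROY U=WGOW R=BRGY D=BRYB L=GYOW
After move 6 (U): U=OWWG F=BROY R=WOGY B=GYRB L=GROW
Query: R face = WOGY

Answer: W O G Y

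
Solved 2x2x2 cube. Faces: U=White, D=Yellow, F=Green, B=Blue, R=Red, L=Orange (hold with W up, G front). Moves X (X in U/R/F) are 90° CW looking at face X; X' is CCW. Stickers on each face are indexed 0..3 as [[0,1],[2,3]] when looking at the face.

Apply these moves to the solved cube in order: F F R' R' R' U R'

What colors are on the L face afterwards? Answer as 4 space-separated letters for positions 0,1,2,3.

After move 1 (F): F=GGGG U=WWOO R=WRWR D=RRYY L=OYOY
After move 2 (F): F=GGGG U=WWYY R=OROR D=WWYY L=OROR
After move 3 (R'): R=RROO U=WBYB F=GWGY D=WGYG B=YBWB
After move 4 (R'): R=RORO U=WWYY F=GBGB D=WWYY B=GBGB
After move 5 (R'): R=OORR U=WGYG F=GWGY D=WBYB B=YBWB
After move 6 (U): U=YWGG F=OOGY R=YBRR B=ORWB L=GWOR
After move 7 (R'): R=BRYR U=YWGO F=OWGG D=WOYY B=BRBB
Query: L face = GWOR

Answer: G W O R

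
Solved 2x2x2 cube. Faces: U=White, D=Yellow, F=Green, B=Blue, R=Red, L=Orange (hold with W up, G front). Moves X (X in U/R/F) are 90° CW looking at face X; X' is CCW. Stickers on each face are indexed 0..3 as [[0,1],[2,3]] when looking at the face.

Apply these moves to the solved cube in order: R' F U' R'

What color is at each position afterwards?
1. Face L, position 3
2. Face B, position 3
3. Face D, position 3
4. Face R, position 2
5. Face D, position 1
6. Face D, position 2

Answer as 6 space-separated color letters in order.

After move 1 (R'): R=RRRR U=WBWB F=GWGW D=YGYG B=YBYB
After move 2 (F): F=GGWW U=WBOO R=WRBR D=RRYG L=OYOG
After move 3 (U'): U=BOWO F=OYWW R=GGBR B=WRYB L=YBOG
After move 4 (R'): R=GRGB U=BYWW F=OOWO D=RYYW B=GRRB
Query 1: L[3] = G
Query 2: B[3] = B
Query 3: D[3] = W
Query 4: R[2] = G
Query 5: D[1] = Y
Query 6: D[2] = Y

Answer: G B W G Y Y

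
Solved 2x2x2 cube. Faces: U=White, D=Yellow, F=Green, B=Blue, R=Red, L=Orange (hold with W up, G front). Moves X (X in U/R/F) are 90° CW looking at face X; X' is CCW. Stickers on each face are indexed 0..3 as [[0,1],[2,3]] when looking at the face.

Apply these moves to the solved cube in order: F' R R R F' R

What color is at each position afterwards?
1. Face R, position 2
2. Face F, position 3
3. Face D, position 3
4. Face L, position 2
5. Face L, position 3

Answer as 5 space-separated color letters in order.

Answer: Y G Y O R

Derivation:
After move 1 (F'): F=GGGG U=WWRR R=YRYR D=OOYY L=OWOW
After move 2 (R): R=YYRR U=WGRG F=GOGY D=OBYB B=RBWB
After move 3 (R): R=RYRY U=WORY F=GBGB D=OWYR B=GBGB
After move 4 (R): R=RRYY U=WBRB F=GWGR D=OGYG B=YBOB
After move 5 (F'): F=WRGG U=WBRY R=GROY D=WWYG L=OBOR
After move 6 (R): R=OGYR U=WRRG F=WWGG D=WOYY B=YBBB
Query 1: R[2] = Y
Query 2: F[3] = G
Query 3: D[3] = Y
Query 4: L[2] = O
Query 5: L[3] = R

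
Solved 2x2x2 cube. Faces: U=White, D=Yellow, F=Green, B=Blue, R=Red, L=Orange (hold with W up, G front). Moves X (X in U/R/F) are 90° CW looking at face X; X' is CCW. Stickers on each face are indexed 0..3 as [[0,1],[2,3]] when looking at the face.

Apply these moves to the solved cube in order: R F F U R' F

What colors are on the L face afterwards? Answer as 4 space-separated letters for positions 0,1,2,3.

Answer: Y G O R

Derivation:
After move 1 (R): R=RRRR U=WGWG F=GYGY D=YBYB B=WBWB
After move 2 (F): F=GGYY U=WGOO R=WRGR D=RRYB L=OYOB
After move 3 (F): F=YGYG U=WGBY R=OROR D=GWYB L=OROR
After move 4 (U): U=BWYG F=ORYG R=WBOR B=ORWB L=YGOR
After move 5 (R'): R=BRWO U=BWYO F=OWYG D=GRYG B=BRWB
After move 6 (F): F=YOGW U=BWRG R=YROO D=WBYG L=YGOR
Query: L face = YGOR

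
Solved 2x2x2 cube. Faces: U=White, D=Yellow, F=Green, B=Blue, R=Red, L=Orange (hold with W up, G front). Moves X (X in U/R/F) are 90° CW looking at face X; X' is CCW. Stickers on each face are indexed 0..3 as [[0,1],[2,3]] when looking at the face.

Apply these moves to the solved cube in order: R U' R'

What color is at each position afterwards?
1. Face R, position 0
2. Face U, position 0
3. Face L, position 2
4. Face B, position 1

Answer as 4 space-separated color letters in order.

After move 1 (R): R=RRRR U=WGWG F=GYGY D=YBYB B=WBWB
After move 2 (U'): U=GGWW F=OOGY R=GYRR B=RRWB L=WBOO
After move 3 (R'): R=YRGR U=GWWR F=OGGW D=YOYY B=BRBB
Query 1: R[0] = Y
Query 2: U[0] = G
Query 3: L[2] = O
Query 4: B[1] = R

Answer: Y G O R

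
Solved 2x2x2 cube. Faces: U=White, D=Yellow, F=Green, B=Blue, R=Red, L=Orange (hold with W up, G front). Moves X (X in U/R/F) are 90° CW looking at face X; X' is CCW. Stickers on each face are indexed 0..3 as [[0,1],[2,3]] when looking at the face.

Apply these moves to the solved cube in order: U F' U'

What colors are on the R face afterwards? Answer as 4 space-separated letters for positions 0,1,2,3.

Answer: R G Y R

Derivation:
After move 1 (U): U=WWWW F=RRGG R=BBRR B=OOBB L=GGOO
After move 2 (F'): F=RGRG U=WWBR R=YBYR D=GOYY L=GWOW
After move 3 (U'): U=WRWB F=GWRG R=RGYR B=YBBB L=OOOW
Query: R face = RGYR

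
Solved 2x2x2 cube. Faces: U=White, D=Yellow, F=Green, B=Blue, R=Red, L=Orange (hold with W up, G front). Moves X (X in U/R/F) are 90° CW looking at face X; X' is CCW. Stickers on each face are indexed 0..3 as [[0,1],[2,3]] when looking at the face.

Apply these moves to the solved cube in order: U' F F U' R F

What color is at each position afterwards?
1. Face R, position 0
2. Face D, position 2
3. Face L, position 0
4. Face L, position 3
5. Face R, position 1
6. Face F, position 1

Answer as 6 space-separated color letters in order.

Answer: W Y R B G B

Derivation:
After move 1 (U'): U=WWWW F=OOGG R=GGRR B=RRBB L=BBOO
After move 2 (F): F=GOGO U=WWOB R=WGWR D=RGYY L=BYOY
After move 3 (F): F=GGOO U=WWYY R=OGBR D=WWYY L=BROG
After move 4 (U'): U=WYWY F=BROO R=GGBR B=OGBB L=RROG
After move 5 (R): R=BGRG U=WRWO F=BWOY D=WBYO B=YGYB
After move 6 (F): F=OBYW U=WRGR R=WGOG D=RBYO L=RWOB
Query 1: R[0] = W
Query 2: D[2] = Y
Query 3: L[0] = R
Query 4: L[3] = B
Query 5: R[1] = G
Query 6: F[1] = B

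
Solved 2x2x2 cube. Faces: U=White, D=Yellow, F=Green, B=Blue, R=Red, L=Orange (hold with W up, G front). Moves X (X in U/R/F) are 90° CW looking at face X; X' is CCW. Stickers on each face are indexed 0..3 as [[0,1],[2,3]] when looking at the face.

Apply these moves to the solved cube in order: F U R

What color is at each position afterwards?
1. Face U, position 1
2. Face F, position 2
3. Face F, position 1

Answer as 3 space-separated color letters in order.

After move 1 (F): F=GGGG U=WWOO R=WRWR D=RRYY L=OYOY
After move 2 (U): U=OWOW F=WRGG R=BBWR B=OYBB L=GGOY
After move 3 (R): R=WBRB U=OROG F=WRGY D=RBYO B=WYWB
Query 1: U[1] = R
Query 2: F[2] = G
Query 3: F[1] = R

Answer: R G R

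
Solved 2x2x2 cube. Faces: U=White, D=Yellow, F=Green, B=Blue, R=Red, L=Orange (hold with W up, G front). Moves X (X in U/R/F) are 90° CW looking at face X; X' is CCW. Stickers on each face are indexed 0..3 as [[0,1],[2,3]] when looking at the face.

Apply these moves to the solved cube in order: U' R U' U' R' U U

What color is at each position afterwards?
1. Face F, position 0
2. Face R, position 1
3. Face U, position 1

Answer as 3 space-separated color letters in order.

After move 1 (U'): U=WWWW F=OOGG R=GGRR B=RRBB L=BBOO
After move 2 (R): R=RGRG U=WOWG F=OYGY D=YBYR B=WRWB
After move 3 (U'): U=OGWW F=BBGY R=OYRG B=RGWB L=WROO
After move 4 (U'): U=GWOW F=WRGY R=BBRG B=OYWB L=RGOO
After move 5 (R'): R=BGBR U=GWOO F=WWGW D=YRYY B=RYBB
After move 6 (U): U=OGOW F=BGGW R=RYBR B=RGBB L=WWOO
After move 7 (U): U=OOWG F=RYGW R=RGBR B=WWBB L=BGOO
Query 1: F[0] = R
Query 2: R[1] = G
Query 3: U[1] = O

Answer: R G O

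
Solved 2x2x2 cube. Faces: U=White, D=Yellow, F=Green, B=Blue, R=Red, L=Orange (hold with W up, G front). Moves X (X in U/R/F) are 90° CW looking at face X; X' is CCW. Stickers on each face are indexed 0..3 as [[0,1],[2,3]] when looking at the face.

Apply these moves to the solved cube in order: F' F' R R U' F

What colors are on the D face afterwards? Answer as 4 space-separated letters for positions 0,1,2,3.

Answer: R G Y Y

Derivation:
After move 1 (F'): F=GGGG U=WWRR R=YRYR D=OOYY L=OWOW
After move 2 (F'): F=GGGG U=WWYY R=OROR D=WWYY L=OROR
After move 3 (R): R=OORR U=WGYG F=GWGY D=WBYB B=YBWB
After move 4 (R): R=RORO U=WWYY F=GBGB D=WWYY B=GBGB
After move 5 (U'): U=WYWY F=ORGB R=GBRO B=ROGB L=GBOR
After move 6 (F): F=GOBR U=WYRB R=WBYO D=RGYY L=GWOW
Query: D face = RGYY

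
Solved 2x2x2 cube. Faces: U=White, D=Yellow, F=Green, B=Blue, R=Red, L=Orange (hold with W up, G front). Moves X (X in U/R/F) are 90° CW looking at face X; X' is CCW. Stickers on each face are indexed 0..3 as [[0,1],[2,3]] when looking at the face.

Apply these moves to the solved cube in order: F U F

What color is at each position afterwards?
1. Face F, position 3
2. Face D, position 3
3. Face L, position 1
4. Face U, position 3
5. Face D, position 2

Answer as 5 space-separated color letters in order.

Answer: R Y R G Y

Derivation:
After move 1 (F): F=GGGG U=WWOO R=WRWR D=RRYY L=OYOY
After move 2 (U): U=OWOW F=WRGG R=BBWR B=OYBB L=GGOY
After move 3 (F): F=GWGR U=OWYG R=OBWR D=WBYY L=GROR
Query 1: F[3] = R
Query 2: D[3] = Y
Query 3: L[1] = R
Query 4: U[3] = G
Query 5: D[2] = Y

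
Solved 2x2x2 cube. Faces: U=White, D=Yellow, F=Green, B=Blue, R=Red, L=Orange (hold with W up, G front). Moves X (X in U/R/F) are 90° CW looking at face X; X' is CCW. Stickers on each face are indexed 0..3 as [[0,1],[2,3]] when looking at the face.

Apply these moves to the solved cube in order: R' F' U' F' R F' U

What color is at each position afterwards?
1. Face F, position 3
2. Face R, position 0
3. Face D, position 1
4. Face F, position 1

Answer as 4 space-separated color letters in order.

Answer: O Y W O

Derivation:
After move 1 (R'): R=RRRR U=WBWB F=GWGW D=YGYG B=YBYB
After move 2 (F'): F=WWGG U=WBRR R=GRYR D=OOYG L=OBOW
After move 3 (U'): U=BRWR F=OBGG R=WWYR B=GRYB L=YBOW
After move 4 (F'): F=BGOG U=BRWY R=OWOR D=BWYG L=YROW
After move 5 (R): R=OORW U=BGWG F=BWOG D=BYYG B=YRRB
After move 6 (F'): F=WGBO U=BGOR R=YOBW D=RWYG L=YGOW
After move 7 (U): U=OBRG F=YOBO R=YRBW B=YGRB L=WGOW
Query 1: F[3] = O
Query 2: R[0] = Y
Query 3: D[1] = W
Query 4: F[1] = O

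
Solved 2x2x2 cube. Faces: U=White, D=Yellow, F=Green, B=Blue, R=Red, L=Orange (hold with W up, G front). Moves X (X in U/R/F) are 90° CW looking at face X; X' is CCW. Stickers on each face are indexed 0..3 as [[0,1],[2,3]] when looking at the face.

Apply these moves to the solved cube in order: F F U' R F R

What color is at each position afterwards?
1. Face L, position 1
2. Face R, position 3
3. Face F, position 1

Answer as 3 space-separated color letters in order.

After move 1 (F): F=GGGG U=WWOO R=WRWR D=RRYY L=OYOY
After move 2 (F): F=GGGG U=WWYY R=OROR D=WWYY L=OROR
After move 3 (U'): U=WYWY F=ORGG R=GGOR B=ORBB L=BBOR
After move 4 (R): R=OGRG U=WRWG F=OWGY D=WBYO B=YRYB
After move 5 (F): F=GOYW U=WRRB R=WGGG D=ROYO L=BWOB
After move 6 (R): R=GWGG U=WORW F=GOYO D=RYYY B=BRRB
Query 1: L[1] = W
Query 2: R[3] = G
Query 3: F[1] = O

Answer: W G O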